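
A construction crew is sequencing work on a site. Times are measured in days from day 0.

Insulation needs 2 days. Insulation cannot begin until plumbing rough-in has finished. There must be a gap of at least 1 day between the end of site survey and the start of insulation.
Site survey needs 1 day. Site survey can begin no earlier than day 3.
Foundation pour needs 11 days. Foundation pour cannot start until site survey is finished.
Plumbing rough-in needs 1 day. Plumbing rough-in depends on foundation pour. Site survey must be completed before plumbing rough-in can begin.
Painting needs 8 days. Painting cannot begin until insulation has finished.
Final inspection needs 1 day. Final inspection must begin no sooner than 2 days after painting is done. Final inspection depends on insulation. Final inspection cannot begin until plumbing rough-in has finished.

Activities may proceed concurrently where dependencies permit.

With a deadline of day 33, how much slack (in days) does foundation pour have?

Site survey waits on its own release at day 3, so it starts at day 3 and finishes at 3 + 1 = day 4.
After site survey (finishes day 4), foundation pour can start at day 4 and finishes at day 15.

Working backward from the deadline:
Final inspection must finish by day 33; it takes 1 day, so it must start by 33 − 1 = day 32.
Painting has to be done before final inspection (must start by day 32, minus 2-day gap → day 30). That means finishing by day 30, i.e. starting by 30 − 8 = day 22.
Insulation feeds painting (must start by day 22); final inspection (must start by day 32). Taking the minimum, insulation must finish by day 22 and start by 22 − 2 = day 20.
Plumbing rough-in must finish in time for insulation (must start by day 20); final inspection (must start by day 32). The tightest is day 20, so plumbing rough-in must start by 20 − 1 = day 19.
Foundation pour has to be done before plumbing rough-in (must start by day 19). That means finishing by day 19, i.e. starting by 19 − 11 = day 8.
So foundation pour can start as early as day 4 and as late as day 8, giving 8 − 4 = 4 days of slack.

4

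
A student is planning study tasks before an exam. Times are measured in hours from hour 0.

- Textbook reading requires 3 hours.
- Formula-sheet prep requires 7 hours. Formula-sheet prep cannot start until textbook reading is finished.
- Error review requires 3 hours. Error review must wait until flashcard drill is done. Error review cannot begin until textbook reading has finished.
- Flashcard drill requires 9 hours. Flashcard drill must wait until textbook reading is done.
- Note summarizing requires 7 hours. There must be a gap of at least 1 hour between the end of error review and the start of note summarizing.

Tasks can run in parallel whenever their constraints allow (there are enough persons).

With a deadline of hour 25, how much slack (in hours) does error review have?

2

Textbook reading has no prerequisites, so it starts at hour 0 and finishes at hour 3.
Flashcard drill waits on textbook reading (finishes hour 3), so it starts at hour 3 and finishes at 3 + 9 = hour 12.
Error review has to wait for flashcard drill (finishes hour 12); textbook reading (finishes hour 3). The latest of these is hour 12, so error review runs hour 12 to 12 + 3 = hour 15.

Working backward from the deadline:
Note summarizing has no dependents, so it just needs to finish by hour 25. Starting by 25 − 7 = hour 18 achieves that.
Error review has to be done before note summarizing (must start by hour 18, minus 1-hour gap → hour 17). That means finishing by hour 17, i.e. starting by 17 − 3 = hour 14.
So error review can start as early as hour 12 and as late as hour 14, giving 14 − 12 = 2 hours of slack.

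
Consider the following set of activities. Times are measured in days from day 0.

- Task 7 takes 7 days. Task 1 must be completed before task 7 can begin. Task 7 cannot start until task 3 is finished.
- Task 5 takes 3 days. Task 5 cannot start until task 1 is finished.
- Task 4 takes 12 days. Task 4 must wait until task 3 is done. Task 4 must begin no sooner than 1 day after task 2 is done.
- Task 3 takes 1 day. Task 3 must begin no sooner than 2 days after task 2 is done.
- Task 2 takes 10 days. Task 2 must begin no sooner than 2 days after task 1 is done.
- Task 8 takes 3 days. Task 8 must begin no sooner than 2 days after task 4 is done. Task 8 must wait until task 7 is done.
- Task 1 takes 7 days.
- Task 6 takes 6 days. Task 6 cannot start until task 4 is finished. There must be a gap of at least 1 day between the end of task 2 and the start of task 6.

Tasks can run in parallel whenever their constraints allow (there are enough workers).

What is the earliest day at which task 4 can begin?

22

Task 1 has no prerequisites, so it starts at day 0 and finishes at day 7.
Task 2 cannot begin until task 1 (finishes day 7, plus 2-day gap → day 9). It runs from day 9 to 9 + 10 = day 19.
After task 2 (finishes day 19, plus 2-day gap → day 21), task 3 can start at day 21 and finishes at day 22.
Task 4 waits on task 3 (finishes day 22); task 2 (finishes day 19, plus 1-day gap → day 20). The latest of these is day 22, which is the earliest task 4 can start.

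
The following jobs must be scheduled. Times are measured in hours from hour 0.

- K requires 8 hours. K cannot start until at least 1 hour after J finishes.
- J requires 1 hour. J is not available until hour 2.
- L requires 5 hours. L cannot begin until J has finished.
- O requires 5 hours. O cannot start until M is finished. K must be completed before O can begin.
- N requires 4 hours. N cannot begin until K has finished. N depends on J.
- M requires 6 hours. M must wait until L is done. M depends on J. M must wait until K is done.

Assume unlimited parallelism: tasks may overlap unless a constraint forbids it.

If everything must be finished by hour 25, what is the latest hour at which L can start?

9

To finish by hour 25, O (duration 5) must start no later than hour 20.
M has to be done before O (must start by hour 20). That means finishing by hour 20, i.e. starting by 20 − 6 = hour 14.
L has to be done before M (must start by hour 14). That means finishing by hour 14, i.e. starting by 14 − 5 = hour 9.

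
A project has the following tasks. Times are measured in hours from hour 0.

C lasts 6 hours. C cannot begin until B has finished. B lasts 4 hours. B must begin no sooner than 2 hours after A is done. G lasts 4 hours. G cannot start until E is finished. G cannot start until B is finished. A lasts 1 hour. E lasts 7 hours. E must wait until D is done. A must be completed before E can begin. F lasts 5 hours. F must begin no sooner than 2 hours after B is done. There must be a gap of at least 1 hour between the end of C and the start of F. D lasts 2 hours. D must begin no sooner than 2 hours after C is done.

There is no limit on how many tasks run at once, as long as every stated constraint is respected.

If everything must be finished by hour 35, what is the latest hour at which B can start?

To finish by hour 35, G (duration 4) must start no later than hour 31.
Since G (must start by hour 31) depends on it, E must finish by hour 31. Backing off its 7-hour duration gives a latest start of hour 24.
D must finish before E (must start by hour 24). With a 2-hour duration, D must start by 24 − 2 = hour 22.
F must finish by hour 35; it takes 5 hours, so it must start by 35 − 5 = hour 30.
C must finish in time for D (must start by hour 22, minus 2-hour gap → hour 20); F (must start by hour 30, minus 1-hour gap → hour 29). The tightest is hour 20, so C must start by 20 − 6 = hour 14.
B has several dependents: C (must start by hour 14); F (must start by hour 30, minus 2-hour gap → hour 28); G (must start by hour 31). The earliest of those limits is hour 14, so B must start by 14 − 4 = hour 10.

10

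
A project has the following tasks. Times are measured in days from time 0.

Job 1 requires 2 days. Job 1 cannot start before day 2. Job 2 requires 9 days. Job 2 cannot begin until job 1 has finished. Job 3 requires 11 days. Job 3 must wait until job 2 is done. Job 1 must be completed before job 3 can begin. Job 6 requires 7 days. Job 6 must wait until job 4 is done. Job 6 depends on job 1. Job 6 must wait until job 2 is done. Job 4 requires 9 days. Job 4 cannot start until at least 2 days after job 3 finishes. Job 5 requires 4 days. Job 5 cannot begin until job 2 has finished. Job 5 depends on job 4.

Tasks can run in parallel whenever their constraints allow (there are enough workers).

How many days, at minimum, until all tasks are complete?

42

Job 1 waits on its own release at day 2, so it starts at day 2 and finishes at 2 + 2 = day 4.
Job 2 waits on job 1 (finishes day 4), so it starts at day 4 and finishes at 4 + 9 = day 13.
Job 3 has to wait for job 2 (finishes day 13); job 1 (finishes day 4). The latest of these is day 13, so job 3 runs day 13 to 13 + 11 = day 24.
Job 4 waits on job 3 (finishes day 24, plus 2-day gap → day 26), so it starts at day 26 and finishes at 26 + 9 = day 35.
Job 6 needs all of job 4 (finishes day 35); job 1 (finishes day 4); job 2 (finishes day 13). That puts its earliest start at day 35; it finishes at 35 + 7 = day 42.
For job 5: job 2 (finishes day 13); job 4 (finishes day 35). Taking the maximum gives a start of day 35, and it finishes at 35 + 4 = day 39.
All tasks are finished once the last one completes. Finish times: Job 1 at 4, Job 2 at 13, Job 3 at 24, Job 4 at 35, Job 5 at 39, Job 6 at 42. The latest is day 42.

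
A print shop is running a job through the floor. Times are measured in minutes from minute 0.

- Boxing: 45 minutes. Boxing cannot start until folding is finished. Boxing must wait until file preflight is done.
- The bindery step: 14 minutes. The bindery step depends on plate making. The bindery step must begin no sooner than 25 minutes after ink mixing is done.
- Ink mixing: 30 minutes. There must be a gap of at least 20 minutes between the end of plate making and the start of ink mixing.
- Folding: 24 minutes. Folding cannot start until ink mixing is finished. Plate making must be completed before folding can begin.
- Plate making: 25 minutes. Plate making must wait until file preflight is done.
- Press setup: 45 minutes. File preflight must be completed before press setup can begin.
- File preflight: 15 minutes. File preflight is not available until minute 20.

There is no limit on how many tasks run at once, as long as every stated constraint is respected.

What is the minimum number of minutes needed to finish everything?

179

File preflight waits on its own release at minute 20, so it starts at minute 20 and finishes at 20 + 15 = minute 35.
Press setup cannot begin until file preflight (finishes minute 35). It runs from minute 35 to 35 + 45 = minute 80.
Plate making cannot begin until file preflight (finishes minute 35). It runs from minute 35 to 35 + 25 = minute 60.
Ink mixing waits on plate making (finishes minute 60, plus 20-minute gap → minute 80), so it starts at minute 80 and finishes at 80 + 30 = minute 110.
For the bindery step: plate making (finishes minute 60); ink mixing (finishes minute 110, plus 25-minute gap → minute 135). Taking the maximum gives a start of minute 135, and it finishes at 135 + 14 = minute 149.
Folding cannot start until ink mixing (finishes minute 110); plate making (finishes minute 60). The controlling bound is minute 110, so folding finishes at 110 + 24 = minute 134.
Boxing needs all of folding (finishes minute 134); file preflight (finishes minute 35). That puts its earliest start at minute 134; it finishes at 134 + 45 = minute 179.
All tasks are finished once the last one completes. Finish times: File preflight at 35, Plate making at 60, Ink mixing at 110, Press setup at 80, Folding at 134, The bindery step at 149, Boxing at 179. The latest is minute 179.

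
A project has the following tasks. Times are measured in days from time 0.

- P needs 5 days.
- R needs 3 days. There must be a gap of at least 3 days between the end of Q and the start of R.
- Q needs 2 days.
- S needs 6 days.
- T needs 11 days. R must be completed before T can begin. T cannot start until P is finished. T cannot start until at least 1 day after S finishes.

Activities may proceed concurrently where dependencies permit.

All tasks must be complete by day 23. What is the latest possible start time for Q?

4

T has no dependents, so it just needs to finish by day 23. Starting by 23 − 11 = day 12 achieves that.
R must finish before T (must start by day 12). With a 3-day duration, R must start by 12 − 3 = day 9.
Q must finish before R (must start by day 9, minus 3-day gap → day 6). With a 2-day duration, Q must start by 6 − 2 = day 4.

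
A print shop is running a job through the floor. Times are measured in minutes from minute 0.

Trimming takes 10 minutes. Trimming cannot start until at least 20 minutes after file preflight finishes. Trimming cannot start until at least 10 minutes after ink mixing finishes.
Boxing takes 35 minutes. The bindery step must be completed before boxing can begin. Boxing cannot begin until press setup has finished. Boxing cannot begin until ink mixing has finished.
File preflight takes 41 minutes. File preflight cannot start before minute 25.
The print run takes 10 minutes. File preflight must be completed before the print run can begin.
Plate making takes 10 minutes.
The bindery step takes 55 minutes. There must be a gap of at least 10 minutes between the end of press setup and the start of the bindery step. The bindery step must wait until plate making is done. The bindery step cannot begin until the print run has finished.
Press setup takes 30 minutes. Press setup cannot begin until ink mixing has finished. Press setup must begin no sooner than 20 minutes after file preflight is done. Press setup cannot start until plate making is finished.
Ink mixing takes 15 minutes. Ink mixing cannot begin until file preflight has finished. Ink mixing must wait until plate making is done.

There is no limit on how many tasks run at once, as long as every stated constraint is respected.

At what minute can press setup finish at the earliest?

Nothing blocks plate making, so it runs from minute 0 to minute 10.
After its own release at minute 25, file preflight can start at minute 25 and finishes at minute 66.
For ink mixing: file preflight (finishes minute 66); plate making (finishes minute 10). Taking the maximum gives a start of minute 66, and it finishes at 66 + 15 = minute 81.
Press setup has to wait for ink mixing (finishes minute 81); file preflight (finishes minute 66, plus 20-minute gap → minute 86); plate making (finishes minute 10). The latest of these is minute 86, so press setup runs minute 86 to 86 + 30 = minute 116.

116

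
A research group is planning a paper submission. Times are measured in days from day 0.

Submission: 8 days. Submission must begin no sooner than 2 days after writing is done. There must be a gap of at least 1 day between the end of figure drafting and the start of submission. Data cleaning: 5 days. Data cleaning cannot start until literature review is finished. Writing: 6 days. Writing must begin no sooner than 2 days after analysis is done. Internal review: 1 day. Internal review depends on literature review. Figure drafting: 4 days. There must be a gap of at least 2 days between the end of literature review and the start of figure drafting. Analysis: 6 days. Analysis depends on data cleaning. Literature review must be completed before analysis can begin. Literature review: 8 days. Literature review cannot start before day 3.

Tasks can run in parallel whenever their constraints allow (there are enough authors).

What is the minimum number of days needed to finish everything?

40

Literature review cannot begin until its own release at day 3. It runs from day 3 to 3 + 8 = day 11.
Internal review cannot begin until literature review (finishes day 11). It runs from day 11 to 11 + 1 = day 12.
After literature review (finishes day 11, plus 2-day gap → day 13), figure drafting can start at day 13 and finishes at day 17.
Data cleaning cannot begin until literature review (finishes day 11). It runs from day 11 to 11 + 5 = day 16.
Analysis has to wait for data cleaning (finishes day 16); literature review (finishes day 11). The latest of these is day 16, so analysis runs day 16 to 16 + 6 = day 22.
Writing waits on analysis (finishes day 22, plus 2-day gap → day 24), so it starts at day 24 and finishes at 24 + 6 = day 30.
Submission needs all of writing (finishes day 30, plus 2-day gap → day 32); figure drafting (finishes day 17, plus 1-day gap → day 18). That puts its earliest start at day 32; it finishes at 32 + 8 = day 40.
All tasks are finished once the last one completes. Finish times: Literature review at 11, Data cleaning at 16, Analysis at 22, Figure drafting at 17, Writing at 30, Internal review at 12, Submission at 40. The latest is day 40.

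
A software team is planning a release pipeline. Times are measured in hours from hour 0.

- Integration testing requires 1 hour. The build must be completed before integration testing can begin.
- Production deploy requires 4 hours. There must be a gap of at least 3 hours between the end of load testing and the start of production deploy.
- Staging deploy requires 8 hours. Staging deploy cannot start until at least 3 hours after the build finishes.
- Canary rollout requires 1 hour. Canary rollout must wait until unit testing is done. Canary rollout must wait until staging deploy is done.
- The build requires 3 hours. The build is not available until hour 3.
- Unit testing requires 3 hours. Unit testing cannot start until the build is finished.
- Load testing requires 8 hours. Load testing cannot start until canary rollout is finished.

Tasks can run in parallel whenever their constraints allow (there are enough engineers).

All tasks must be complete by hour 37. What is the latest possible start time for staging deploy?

Production deploy has no dependents, so it just needs to finish by hour 37. Starting by 37 − 4 = hour 33 achieves that.
Load testing has to be done before production deploy (must start by hour 33, minus 3-hour gap → hour 30). That means finishing by hour 30, i.e. starting by 30 − 8 = hour 22.
Canary rollout feeds into load testing (must start by hour 22); so canary rollout must finish by hour 22 and therefore start by hour 21.
Staging deploy feeds into canary rollout (must start by hour 21); so staging deploy must finish by hour 21 and therefore start by hour 13.

13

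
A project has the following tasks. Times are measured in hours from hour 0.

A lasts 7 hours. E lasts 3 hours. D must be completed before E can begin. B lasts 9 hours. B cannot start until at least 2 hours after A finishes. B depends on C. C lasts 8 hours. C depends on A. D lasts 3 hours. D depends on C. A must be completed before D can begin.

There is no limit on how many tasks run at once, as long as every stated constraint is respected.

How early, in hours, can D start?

Nothing blocks A, so it runs from hour 0 to hour 7.
After A (finishes hour 7), C can start at hour 7 and finishes at hour 15.
D waits on C (finishes hour 15); A (finishes hour 7). The latest of these is hour 15, which is the earliest D can start.

15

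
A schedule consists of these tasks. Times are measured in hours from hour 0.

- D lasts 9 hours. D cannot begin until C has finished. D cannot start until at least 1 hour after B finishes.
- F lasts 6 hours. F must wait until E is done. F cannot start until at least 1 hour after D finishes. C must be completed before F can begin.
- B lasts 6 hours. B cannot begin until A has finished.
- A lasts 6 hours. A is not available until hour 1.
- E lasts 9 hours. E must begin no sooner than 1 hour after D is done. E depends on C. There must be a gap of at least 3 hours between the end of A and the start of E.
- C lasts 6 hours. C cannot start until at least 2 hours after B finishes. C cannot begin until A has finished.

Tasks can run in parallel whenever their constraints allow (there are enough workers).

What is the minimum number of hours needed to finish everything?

46

A cannot begin until its own release at hour 1. It runs from hour 1 to 1 + 6 = hour 7.
B cannot begin until A (finishes hour 7). It runs from hour 7 to 7 + 6 = hour 13.
For C: B (finishes hour 13, plus 2-hour gap → hour 15); A (finishes hour 7). Taking the maximum gives a start of hour 15, and it finishes at 15 + 6 = hour 21.
For D: C (finishes hour 21); B (finishes hour 13, plus 1-hour gap → hour 14). Taking the maximum gives a start of hour 21, and it finishes at 21 + 9 = hour 30.
For E: D (finishes hour 30, plus 1-hour gap → hour 31); C (finishes hour 21); A (finishes hour 7, plus 3-hour gap → hour 10). Taking the maximum gives a start of hour 31, and it finishes at 31 + 9 = hour 40.
F cannot start until E (finishes hour 40); D (finishes hour 30, plus 1-hour gap → hour 31); C (finishes hour 21). The controlling bound is hour 40, so F finishes at 40 + 6 = hour 46.
All tasks are finished once the last one completes. Finish times: A at 7, B at 13, C at 21, D at 30, E at 40, F at 46. The latest is hour 46.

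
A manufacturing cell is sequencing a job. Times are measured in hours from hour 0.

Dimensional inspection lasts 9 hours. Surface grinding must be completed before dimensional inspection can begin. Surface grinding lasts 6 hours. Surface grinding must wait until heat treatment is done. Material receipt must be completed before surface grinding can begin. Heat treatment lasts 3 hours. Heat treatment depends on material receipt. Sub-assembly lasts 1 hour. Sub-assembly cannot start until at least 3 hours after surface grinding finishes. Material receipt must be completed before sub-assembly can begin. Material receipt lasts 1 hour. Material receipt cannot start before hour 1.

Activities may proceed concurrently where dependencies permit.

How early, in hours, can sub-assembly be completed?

Material receipt waits on its own release at hour 1, so it starts at hour 1 and finishes at 1 + 1 = hour 2.
Heat treatment waits on material receipt (finishes hour 2), so it starts at hour 2 and finishes at 2 + 3 = hour 5.
For surface grinding: heat treatment (finishes hour 5); material receipt (finishes hour 2). Taking the maximum gives a start of hour 5, and it finishes at 5 + 6 = hour 11.
Sub-assembly needs all of surface grinding (finishes hour 11, plus 3-hour gap → hour 14); material receipt (finishes hour 2). That puts its earliest start at hour 14; it finishes at 14 + 1 = hour 15.

15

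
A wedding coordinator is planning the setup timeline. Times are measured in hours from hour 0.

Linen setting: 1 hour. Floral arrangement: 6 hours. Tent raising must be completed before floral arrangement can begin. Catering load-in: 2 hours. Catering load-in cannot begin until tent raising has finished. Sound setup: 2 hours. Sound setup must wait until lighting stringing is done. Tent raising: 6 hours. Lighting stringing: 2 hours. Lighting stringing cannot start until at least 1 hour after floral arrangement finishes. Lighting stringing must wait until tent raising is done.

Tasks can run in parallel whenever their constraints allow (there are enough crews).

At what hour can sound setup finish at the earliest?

Tent raising can start immediately at hour 0; it finishes at hour 6.
After tent raising (finishes hour 6), floral arrangement can start at hour 6 and finishes at hour 12.
Lighting stringing cannot start until floral arrangement (finishes hour 12, plus 1-hour gap → hour 13); tent raising (finishes hour 6). The controlling bound is hour 13, so lighting stringing finishes at 13 + 2 = hour 15.
Sound setup cannot begin until lighting stringing (finishes hour 15). It runs from hour 15 to 15 + 2 = hour 17.

17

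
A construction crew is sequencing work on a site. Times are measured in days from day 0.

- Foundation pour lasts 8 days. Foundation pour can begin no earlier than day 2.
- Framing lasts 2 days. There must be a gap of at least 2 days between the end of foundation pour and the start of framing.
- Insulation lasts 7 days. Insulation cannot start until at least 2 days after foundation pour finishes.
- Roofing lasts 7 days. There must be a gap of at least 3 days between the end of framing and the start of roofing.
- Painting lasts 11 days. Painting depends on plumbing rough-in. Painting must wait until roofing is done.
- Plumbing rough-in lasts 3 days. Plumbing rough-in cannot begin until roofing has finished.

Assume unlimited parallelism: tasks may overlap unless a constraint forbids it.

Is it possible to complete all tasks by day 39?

Foundation pour waits on its own release at day 2, so it starts at day 2 and finishes at 2 + 8 = day 10.
After foundation pour (finishes day 10, plus 2-day gap → day 12), insulation can start at day 12 and finishes at day 19.
Framing cannot begin until foundation pour (finishes day 10, plus 2-day gap → day 12). It runs from day 12 to 12 + 2 = day 14.
Roofing waits on framing (finishes day 14, plus 3-day gap → day 17), so it starts at day 17 and finishes at 17 + 7 = day 24.
Plumbing rough-in waits on roofing (finishes day 24), so it starts at day 24 and finishes at 24 + 3 = day 27.
Painting needs all of plumbing rough-in (finishes day 27); roofing (finishes day 24). That puts its earliest start at day 27; it finishes at 27 + 11 = day 38.
Every task is finished by day 38, which is no later than the deadline of 39, so the schedule is feasible.

Yes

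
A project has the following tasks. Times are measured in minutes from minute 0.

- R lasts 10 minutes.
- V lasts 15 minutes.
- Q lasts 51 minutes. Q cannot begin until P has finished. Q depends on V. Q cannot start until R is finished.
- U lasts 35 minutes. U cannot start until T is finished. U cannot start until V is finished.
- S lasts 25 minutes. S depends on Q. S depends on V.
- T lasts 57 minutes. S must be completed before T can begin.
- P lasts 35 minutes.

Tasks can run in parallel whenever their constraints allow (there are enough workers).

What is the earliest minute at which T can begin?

V can start immediately at minute 0; it finishes at minute 15.
R can start immediately at minute 0; it finishes at minute 10.
P has no prerequisites, so it starts at minute 0 and finishes at minute 35.
Q needs all of P (finishes minute 35); V (finishes minute 15); R (finishes minute 10). That puts its earliest start at minute 35; it finishes at 35 + 51 = minute 86.
For S: Q (finishes minute 86); V (finishes minute 15). Taking the maximum gives a start of minute 86, and it finishes at 86 + 25 = minute 111.
T waits on S (finishes minute 111), so the earliest it can start is minute 111.

111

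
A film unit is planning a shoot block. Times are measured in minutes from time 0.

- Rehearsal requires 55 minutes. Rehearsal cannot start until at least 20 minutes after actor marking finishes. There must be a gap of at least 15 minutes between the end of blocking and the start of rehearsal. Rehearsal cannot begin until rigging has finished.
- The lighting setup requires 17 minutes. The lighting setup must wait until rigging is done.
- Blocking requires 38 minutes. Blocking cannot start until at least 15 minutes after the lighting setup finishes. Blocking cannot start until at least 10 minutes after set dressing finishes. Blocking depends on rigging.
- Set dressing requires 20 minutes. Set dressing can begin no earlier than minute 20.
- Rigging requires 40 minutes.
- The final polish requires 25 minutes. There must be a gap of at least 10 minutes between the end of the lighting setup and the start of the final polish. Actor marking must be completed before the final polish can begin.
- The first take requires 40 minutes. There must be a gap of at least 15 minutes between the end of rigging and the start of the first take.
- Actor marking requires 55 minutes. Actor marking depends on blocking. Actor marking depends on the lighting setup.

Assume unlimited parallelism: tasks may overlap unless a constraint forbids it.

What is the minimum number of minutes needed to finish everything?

Set dressing cannot begin until its own release at minute 20. It runs from minute 20 to 20 + 20 = minute 40.
Rigging can start immediately at minute 0; it finishes at minute 40.
The first take waits on rigging (finishes minute 40, plus 15-minute gap → minute 55), so it starts at minute 55 and finishes at 55 + 40 = minute 95.
The lighting setup cannot begin until rigging (finishes minute 40). It runs from minute 40 to 40 + 17 = minute 57.
Blocking has to wait for the lighting setup (finishes minute 57, plus 15-minute gap → minute 72); set dressing (finishes minute 40, plus 10-minute gap → minute 50); rigging (finishes minute 40). The latest of these is minute 72, so blocking runs minute 72 to 72 + 38 = minute 110.
For actor marking: blocking (finishes minute 110); the lighting setup (finishes minute 57). Taking the maximum gives a start of minute 110, and it finishes at 110 + 55 = minute 165.
The final polish cannot start until the lighting setup (finishes minute 57, plus 10-minute gap → minute 67); actor marking (finishes minute 165). The controlling bound is minute 165, so the final polish finishes at 165 + 25 = minute 190.
Rehearsal needs all of actor marking (finishes minute 165, plus 20-minute gap → minute 185); blocking (finishes minute 110, plus 15-minute gap → minute 125); rigging (finishes minute 40). That puts its earliest start at minute 185; it finishes at 185 + 55 = minute 240.
All tasks are finished once the last one completes. Finish times: Rigging at 40, Set dressing at 40, The lighting setup at 57, Blocking at 110, Actor marking at 165, Rehearsal at 240, The final polish at 190, The first take at 95. The latest is minute 240.

240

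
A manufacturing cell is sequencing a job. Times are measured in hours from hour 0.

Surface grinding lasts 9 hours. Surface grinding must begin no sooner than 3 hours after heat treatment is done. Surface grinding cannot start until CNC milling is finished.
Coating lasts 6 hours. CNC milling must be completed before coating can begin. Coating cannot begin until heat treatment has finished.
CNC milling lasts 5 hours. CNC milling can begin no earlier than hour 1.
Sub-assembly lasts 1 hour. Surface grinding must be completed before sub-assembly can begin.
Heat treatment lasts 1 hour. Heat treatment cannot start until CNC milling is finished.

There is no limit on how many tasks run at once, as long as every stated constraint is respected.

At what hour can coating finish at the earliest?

13

CNC milling cannot begin until its own release at hour 1. It runs from hour 1 to 1 + 5 = hour 6.
After CNC milling (finishes hour 6), heat treatment can start at hour 6 and finishes at hour 7.
Coating cannot start until CNC milling (finishes hour 6); heat treatment (finishes hour 7). The controlling bound is hour 7, so coating finishes at 7 + 6 = hour 13.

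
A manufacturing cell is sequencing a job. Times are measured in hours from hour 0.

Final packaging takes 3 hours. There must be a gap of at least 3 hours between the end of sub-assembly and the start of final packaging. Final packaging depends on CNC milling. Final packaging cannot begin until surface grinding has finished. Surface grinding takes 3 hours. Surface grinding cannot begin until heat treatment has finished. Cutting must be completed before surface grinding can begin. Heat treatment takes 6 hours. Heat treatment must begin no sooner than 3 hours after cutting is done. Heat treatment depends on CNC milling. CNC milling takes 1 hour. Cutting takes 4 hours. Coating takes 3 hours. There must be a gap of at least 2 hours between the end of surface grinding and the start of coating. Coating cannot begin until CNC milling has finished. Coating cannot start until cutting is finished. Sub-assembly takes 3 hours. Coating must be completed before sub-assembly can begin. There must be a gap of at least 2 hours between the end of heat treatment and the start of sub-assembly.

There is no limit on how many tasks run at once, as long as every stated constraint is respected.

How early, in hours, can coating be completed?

Nothing blocks CNC milling, so it runs from hour 0 to hour 1.
Cutting has no prerequisites, so it starts at hour 0 and finishes at hour 4.
For heat treatment: cutting (finishes hour 4, plus 3-hour gap → hour 7); CNC milling (finishes hour 1). Taking the maximum gives a start of hour 7, and it finishes at 7 + 6 = hour 13.
Surface grinding cannot start until heat treatment (finishes hour 13); cutting (finishes hour 4). The controlling bound is hour 13, so surface grinding finishes at 13 + 3 = hour 16.
For coating: surface grinding (finishes hour 16, plus 2-hour gap → hour 18); CNC milling (finishes hour 1); cutting (finishes hour 4). Taking the maximum gives a start of hour 18, and it finishes at 18 + 3 = hour 21.

21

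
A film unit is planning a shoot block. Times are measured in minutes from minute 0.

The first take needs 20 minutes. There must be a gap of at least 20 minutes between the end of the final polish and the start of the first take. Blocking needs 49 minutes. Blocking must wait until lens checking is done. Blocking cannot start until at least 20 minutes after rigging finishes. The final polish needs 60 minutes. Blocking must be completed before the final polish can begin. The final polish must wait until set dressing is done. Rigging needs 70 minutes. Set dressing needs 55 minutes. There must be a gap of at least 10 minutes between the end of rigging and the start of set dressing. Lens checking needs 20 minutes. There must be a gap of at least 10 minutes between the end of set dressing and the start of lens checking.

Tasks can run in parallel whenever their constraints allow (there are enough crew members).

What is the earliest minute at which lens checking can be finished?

165

Rigging can start immediately at minute 0; it finishes at minute 70.
Set dressing waits on rigging (finishes minute 70, plus 10-minute gap → minute 80), so it starts at minute 80 and finishes at 80 + 55 = minute 135.
Lens checking cannot begin until set dressing (finishes minute 135, plus 10-minute gap → minute 145). It runs from minute 145 to 145 + 20 = minute 165.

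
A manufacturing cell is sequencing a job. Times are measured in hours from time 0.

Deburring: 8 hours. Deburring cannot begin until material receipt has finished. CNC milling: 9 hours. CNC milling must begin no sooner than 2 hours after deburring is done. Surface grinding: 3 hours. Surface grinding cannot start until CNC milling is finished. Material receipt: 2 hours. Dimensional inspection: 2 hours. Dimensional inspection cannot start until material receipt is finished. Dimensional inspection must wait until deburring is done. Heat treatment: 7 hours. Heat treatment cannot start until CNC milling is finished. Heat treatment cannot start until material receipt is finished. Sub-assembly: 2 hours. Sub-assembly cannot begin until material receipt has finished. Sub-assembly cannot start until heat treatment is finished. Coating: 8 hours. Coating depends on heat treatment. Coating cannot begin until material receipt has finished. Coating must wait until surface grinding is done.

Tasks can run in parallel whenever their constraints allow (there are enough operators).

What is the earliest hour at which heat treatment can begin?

21

Material receipt can start immediately at hour 0; it finishes at hour 2.
After material receipt (finishes hour 2), deburring can start at hour 2 and finishes at hour 10.
After deburring (finishes hour 10, plus 2-hour gap → hour 12), CNC milling can start at hour 12 and finishes at hour 21.
Heat treatment waits on CNC milling (finishes hour 21); material receipt (finishes hour 2). The latest of these is hour 21, which is the earliest heat treatment can start.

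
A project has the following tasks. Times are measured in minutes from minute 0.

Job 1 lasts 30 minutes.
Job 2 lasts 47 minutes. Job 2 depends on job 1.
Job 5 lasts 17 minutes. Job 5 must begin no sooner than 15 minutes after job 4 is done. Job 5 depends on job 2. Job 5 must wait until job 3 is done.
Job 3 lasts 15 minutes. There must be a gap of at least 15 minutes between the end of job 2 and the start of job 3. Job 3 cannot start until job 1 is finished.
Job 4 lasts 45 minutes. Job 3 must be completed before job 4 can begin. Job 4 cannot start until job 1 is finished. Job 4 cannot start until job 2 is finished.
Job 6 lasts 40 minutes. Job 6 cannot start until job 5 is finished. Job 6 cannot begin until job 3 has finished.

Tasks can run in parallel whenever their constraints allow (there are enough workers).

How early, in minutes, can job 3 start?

92

Job 1 can start immediately at minute 0; it finishes at minute 30.
Job 2 cannot begin until job 1 (finishes minute 30). It runs from minute 30 to 30 + 47 = minute 77.
Job 3 waits on job 2 (finishes minute 77, plus 15-minute gap → minute 92); job 1 (finishes minute 30). The latest of these is minute 92, which is the earliest job 3 can start.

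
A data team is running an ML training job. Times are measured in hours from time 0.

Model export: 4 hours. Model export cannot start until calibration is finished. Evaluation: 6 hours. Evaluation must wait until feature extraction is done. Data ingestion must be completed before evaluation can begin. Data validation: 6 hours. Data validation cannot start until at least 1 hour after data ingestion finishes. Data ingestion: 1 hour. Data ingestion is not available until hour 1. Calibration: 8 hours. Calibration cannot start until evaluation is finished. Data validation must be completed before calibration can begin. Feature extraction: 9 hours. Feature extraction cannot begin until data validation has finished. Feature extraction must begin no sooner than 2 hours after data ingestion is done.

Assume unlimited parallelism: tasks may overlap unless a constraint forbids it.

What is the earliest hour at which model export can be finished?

Data ingestion waits on its own release at hour 1, so it starts at hour 1 and finishes at 1 + 1 = hour 2.
After data ingestion (finishes hour 2, plus 1-hour gap → hour 3), data validation can start at hour 3 and finishes at hour 9.
Feature extraction needs all of data validation (finishes hour 9); data ingestion (finishes hour 2, plus 2-hour gap → hour 4). That puts its earliest start at hour 9; it finishes at 9 + 9 = hour 18.
Evaluation cannot start until feature extraction (finishes hour 18); data ingestion (finishes hour 2). The controlling bound is hour 18, so evaluation finishes at 18 + 6 = hour 24.
Calibration cannot start until evaluation (finishes hour 24); data validation (finishes hour 9). The controlling bound is hour 24, so calibration finishes at 24 + 8 = hour 32.
After calibration (finishes hour 32), model export can start at hour 32 and finishes at hour 36.

36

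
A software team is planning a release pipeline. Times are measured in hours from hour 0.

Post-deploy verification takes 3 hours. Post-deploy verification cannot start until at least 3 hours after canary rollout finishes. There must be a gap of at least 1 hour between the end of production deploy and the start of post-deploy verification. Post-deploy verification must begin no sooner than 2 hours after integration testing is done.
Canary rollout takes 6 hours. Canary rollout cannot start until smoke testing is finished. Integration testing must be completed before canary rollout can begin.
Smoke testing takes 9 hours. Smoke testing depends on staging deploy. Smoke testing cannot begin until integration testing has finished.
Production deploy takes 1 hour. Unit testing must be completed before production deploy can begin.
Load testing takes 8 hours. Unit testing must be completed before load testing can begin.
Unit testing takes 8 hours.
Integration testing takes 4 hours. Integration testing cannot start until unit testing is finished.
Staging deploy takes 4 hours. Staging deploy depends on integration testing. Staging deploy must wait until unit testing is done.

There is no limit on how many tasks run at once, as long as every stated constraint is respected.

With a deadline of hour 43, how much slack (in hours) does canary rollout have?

6

Unit testing has no prerequisites, so it starts at hour 0 and finishes at hour 8.
Integration testing cannot begin until unit testing (finishes hour 8). It runs from hour 8 to 8 + 4 = hour 12.
For staging deploy: integration testing (finishes hour 12); unit testing (finishes hour 8). Taking the maximum gives a start of hour 12, and it finishes at 12 + 4 = hour 16.
Smoke testing has to wait for staging deploy (finishes hour 16); integration testing (finishes hour 12). The latest of these is hour 16, so smoke testing runs hour 16 to 16 + 9 = hour 25.
Canary rollout has to wait for smoke testing (finishes hour 25); integration testing (finishes hour 12). The latest of these is hour 25, so canary rollout runs hour 25 to 25 + 6 = hour 31.

Working backward from the deadline:
Post-deploy verification must finish by hour 43; it takes 3 hours, so it must start by 43 − 3 = hour 40.
Canary rollout must finish before post-deploy verification (must start by hour 40, minus 3-hour gap → hour 37). With a 6-hour duration, canary rollout must start by 37 − 6 = hour 31.
So canary rollout can start as early as hour 25 and as late as hour 31, giving 31 − 25 = 6 hours of slack.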